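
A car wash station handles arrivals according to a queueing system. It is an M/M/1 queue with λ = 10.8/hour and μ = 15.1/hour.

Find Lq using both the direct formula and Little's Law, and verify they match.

Method 1 (direct): Lq = λ²/(μ(μ-λ)) = 116.64/(15.1 × 4.30) = 1.7964

Method 2 (Little's Law):
W = 1/(μ-λ) = 1/4.30 = 0.23256
Wq = W - 1/μ = 0.23256 - 0.066225 = 0.16633
Lq = λWq = 10.8 × 0.16633 = 1.7964 ✔ (matches Method 1)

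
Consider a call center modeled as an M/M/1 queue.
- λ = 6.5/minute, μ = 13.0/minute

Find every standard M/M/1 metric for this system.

Step 1: ρ = λ/μ = 6.5/13.0 = 0.5000
Step 2: L = λ/(μ-λ) = 6.5/6.50 = 1.0000
Step 3: Lq = λ²/(μ(μ-λ)) = 42.25/(13.0×6.50) = 0.5000
Step 4: W = 1/(μ-λ) = 1/6.50 = 0.15385
Step 5: Wq = λ/(μ(μ-λ)) = 6.5/(13.0×6.50) = 0.07692
Step 6: P(0) = 1-ρ = 0.5000
Verify: L = λW = 6.5×0.15385 = 1.0000 ✔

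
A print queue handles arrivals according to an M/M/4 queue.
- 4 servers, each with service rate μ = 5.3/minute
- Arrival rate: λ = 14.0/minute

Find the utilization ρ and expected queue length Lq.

Traffic intensity: ρ = λ/(cμ) = 14.0/(4×5.3) = 0.6604
Since ρ = 0.6604 < 1, system is stable.
Offered load a = λ/μ = cρ = 14.0/5.3 = 2.6415
P₀ = [ Σₙ₌₀^3 aⁿ/n! + a^4/(4!(1-ρ)) ]⁻¹
Σ = a^0/0! + a^1/1! + a^2/2! + a^3/3! = 1.0000 + 2.6415 + 3.4888 + 3.0719 = 10.2022
a^4/(4!(1-ρ)) = 48.6865/(24 × 0.339623) = 5.9731
P₀ = 1/(10.2022 + 5.9731) = 0.06182
Lq = P₀·a^4·ρ / (4!(1-ρ)²) = 0.0618227 × 48.6865 × 0.660377 / (24 × 0.115344) = 0.7180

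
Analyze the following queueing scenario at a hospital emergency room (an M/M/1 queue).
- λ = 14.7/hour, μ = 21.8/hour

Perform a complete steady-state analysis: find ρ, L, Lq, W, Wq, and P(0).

Step 1: ρ = λ/μ = 14.7/21.8 = 0.6743
Step 2: L = λ/(μ-λ) = 14.7/7.10 = 2.0704
Step 3: Lq = λ²/(μ(μ-λ)) = 216.09/(21.8×7.10) = 1.3961
Step 4: W = 1/(μ-λ) = 1/7.10 = 0.140845
Step 5: Wq = λ/(μ(μ-λ)) = 14.7/(21.8×7.10) = 0.09497
Step 6: P(0) = 1-ρ = 0.3257
Verify: L = λW = 14.7×0.140845 = 2.0704 ✔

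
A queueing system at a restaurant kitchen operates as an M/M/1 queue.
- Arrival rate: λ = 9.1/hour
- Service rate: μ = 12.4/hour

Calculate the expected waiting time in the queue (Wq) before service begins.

First, compute utilization: ρ = λ/μ = 9.1/12.4 = 0.7339
For M/M/1: Wq = λ/(μ(μ-λ))
Wq = 9.1/(12.4 × (12.4-9.1))
Wq = 9.1/(12.4 × 3.30)
Wq = 0.2224 hours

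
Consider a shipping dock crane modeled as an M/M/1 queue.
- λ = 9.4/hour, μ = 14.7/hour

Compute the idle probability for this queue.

ρ = λ/μ = 9.4/14.7 = 0.6395
P(0) = 1 - ρ = 1 - 0.6395 = 0.3605
The server is idle 36.05% of the time.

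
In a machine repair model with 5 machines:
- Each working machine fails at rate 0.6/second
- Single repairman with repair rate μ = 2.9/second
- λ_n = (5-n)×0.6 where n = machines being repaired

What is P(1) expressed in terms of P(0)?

P(1)/P(0) = ∏_{i=0}^{1-1} λ_i/μ_{i+1}
= (5-0)×0.6/2.9
= 1.0345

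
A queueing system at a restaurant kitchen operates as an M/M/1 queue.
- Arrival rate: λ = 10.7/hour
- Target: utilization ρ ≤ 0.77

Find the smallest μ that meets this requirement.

ρ = λ/μ, so μ = λ/ρ
μ ≥ 10.7/0.77 = 13.8961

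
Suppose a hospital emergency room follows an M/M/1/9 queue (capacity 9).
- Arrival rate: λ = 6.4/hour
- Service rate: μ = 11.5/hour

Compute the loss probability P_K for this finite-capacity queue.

ρ = λ/μ = 6.4/11.5 = 0.55652
P₀ = (1-ρ)/(1-ρ^(K+1)) = (1-0.55652)/(1-0.55652^10) = 0.4435/0.9972 = 0.4447
P_K = P₀×ρ^K = 0.4447 × 0.55652^9 = 0.4447 × 0.005121 = 0.002277
Blocking probability = 0.23%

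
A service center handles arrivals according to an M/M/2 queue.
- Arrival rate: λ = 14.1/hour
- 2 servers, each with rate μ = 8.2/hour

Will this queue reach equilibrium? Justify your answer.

Stability requires ρ = λ/(cμ) < 1
ρ = 14.1/(2 × 8.2) = 14.1/16.40 = 0.8598
Since 0.8598 < 1, the system is STABLE.
The servers are busy 85.98% of the time.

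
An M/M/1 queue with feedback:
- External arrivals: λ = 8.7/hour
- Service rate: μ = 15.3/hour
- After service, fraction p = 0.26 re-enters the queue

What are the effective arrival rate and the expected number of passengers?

Effective arrival rate: λ_eff = λ/(1-p) = 8.7/(1-0.26) = 8.7/0.74 = 11.756757
ρ = λ_eff/μ = 11.756757/15.3 = 0.768415
L = ρ/(1-ρ) = 0.768415/(1-0.768415) = 3.3181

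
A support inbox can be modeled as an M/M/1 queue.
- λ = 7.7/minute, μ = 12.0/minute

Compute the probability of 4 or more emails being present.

ρ = λ/μ = 7.7/12.0 = 0.64167
P(N ≥ n) = ρⁿ
P(N ≥ 4) = 0.64167^4
P(N ≥ 4) = 0.1695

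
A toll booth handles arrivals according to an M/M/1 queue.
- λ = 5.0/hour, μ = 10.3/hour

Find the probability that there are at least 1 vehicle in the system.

ρ = λ/μ = 5.0/10.3 = 0.4854
P(N ≥ n) = ρⁿ
P(N ≥ 1) = 0.4854^1
P(N ≥ 1) = 0.4854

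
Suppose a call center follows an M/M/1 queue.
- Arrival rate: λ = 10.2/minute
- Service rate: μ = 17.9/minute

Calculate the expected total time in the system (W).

First, compute utilization: ρ = λ/μ = 10.2/17.9 = 0.5698
For M/M/1: W = 1/(μ-λ)
W = 1/(17.9-10.2) = 1/7.70
W = 0.1299 minutes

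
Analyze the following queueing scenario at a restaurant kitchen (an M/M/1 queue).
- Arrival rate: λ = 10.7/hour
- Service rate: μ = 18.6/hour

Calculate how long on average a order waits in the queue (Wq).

First, compute utilization: ρ = λ/μ = 10.7/18.6 = 0.5753
For M/M/1: Wq = λ/(μ(μ-λ))
Wq = 10.7/(18.6 × (18.6-10.7))
Wq = 10.7/(18.6 × 7.90)
Wq = 0.07282 hours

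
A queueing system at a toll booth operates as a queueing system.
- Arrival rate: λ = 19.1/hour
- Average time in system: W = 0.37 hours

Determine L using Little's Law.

Little's Law: L = λW
L = 19.1 × 0.37 = 7.0670 vehicles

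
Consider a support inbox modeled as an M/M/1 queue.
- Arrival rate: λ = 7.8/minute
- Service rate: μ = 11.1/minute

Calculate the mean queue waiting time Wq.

First, compute utilization: ρ = λ/μ = 7.8/11.1 = 0.7027
For M/M/1: Wq = λ/(μ(μ-λ))
Wq = 7.8/(11.1 × (11.1-7.8))
Wq = 7.8/(11.1 × 3.30)
Wq = 0.2129 minutes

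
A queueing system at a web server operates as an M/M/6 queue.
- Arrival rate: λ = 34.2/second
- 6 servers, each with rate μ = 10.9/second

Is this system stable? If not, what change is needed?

Stability requires ρ = λ/(cμ) < 1
ρ = 34.2/(6 × 10.9) = 34.2/65.40 = 0.5229
Since 0.5229 < 1, the system is STABLE.
The servers are busy 52.29% of the time.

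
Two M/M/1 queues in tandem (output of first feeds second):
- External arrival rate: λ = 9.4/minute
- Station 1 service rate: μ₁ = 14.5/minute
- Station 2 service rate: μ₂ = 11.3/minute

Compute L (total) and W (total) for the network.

By Jackson's theorem, each station behaves as independent M/M/1.
Station 1: ρ₁ = 9.4/14.5 = 0.6483, L₁ = ρ₁/(1-ρ₁) = λ/(μ₁-λ) = 9.4/5.10 = 1.8431
Station 2: ρ₂ = 9.4/11.3 = 0.8319, L₂ = ρ₂/(1-ρ₂) = λ/(μ₂-λ) = 9.4/1.90 = 4.9474
Total: L = L₁ + L₂ = 1.8431 + 4.9474 = 6.7905
W = L/λ = 6.7905/9.4 = 0.7224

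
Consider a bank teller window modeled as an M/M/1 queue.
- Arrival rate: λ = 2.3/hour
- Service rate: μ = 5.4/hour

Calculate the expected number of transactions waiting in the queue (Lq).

ρ = λ/μ = 2.3/5.4 = 0.4259
For M/M/1: Lq = λ²/(μ(μ-λ))
Lq = 5.29/(5.4 × 3.10)
Lq = 0.3160 transactions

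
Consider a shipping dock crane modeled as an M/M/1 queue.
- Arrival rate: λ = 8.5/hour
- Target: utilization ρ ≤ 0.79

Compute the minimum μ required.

ρ = λ/μ, so μ = λ/ρ
μ ≥ 8.5/0.79 = 10.7595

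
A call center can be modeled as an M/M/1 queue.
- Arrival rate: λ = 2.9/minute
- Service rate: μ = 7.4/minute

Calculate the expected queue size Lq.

ρ = λ/μ = 2.9/7.4 = 0.3919
For M/M/1: Lq = λ²/(μ(μ-λ))
Lq = 8.41/(7.4 × 4.50)
Lq = 0.2526 calls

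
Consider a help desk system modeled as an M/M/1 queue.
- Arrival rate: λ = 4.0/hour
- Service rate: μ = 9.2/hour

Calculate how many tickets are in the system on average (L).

ρ = λ/μ = 4.0/9.2 = 0.4348
For M/M/1: L = λ/(μ-λ)
L = 4.0/(9.2-4.0) = 4.0/5.20
L = 0.7692 tickets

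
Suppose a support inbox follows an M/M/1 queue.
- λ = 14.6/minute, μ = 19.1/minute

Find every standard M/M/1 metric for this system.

Step 1: ρ = λ/μ = 14.6/19.1 = 0.7644
Step 2: L = λ/(μ-λ) = 14.6/4.50 = 3.2444
Step 3: Lq = λ²/(μ(μ-λ)) = 213.16/(19.1×4.50) = 2.4800
Step 4: W = 1/(μ-λ) = 1/4.50 = 0.22222
Step 5: Wq = λ/(μ(μ-λ)) = 14.6/(19.1×4.50) = 0.1699
Step 6: P(0) = 1-ρ = 0.2356
Verify: L = λW = 14.6×0.22222 = 3.2444 ✔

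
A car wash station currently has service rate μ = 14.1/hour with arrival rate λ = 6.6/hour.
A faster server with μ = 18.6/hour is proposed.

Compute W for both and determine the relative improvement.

System 1: ρ₁ = 6.6/14.1 = 0.4681, W₁ = 1/(14.1-6.6) = 0.13333
System 2: ρ₂ = 6.6/18.6 = 0.3548, W₂ = 1/(18.6-6.6) = 0.083333
Improvement: (W₁-W₂)/W₁ = (0.13333-0.083333)/0.13333 = 37.50%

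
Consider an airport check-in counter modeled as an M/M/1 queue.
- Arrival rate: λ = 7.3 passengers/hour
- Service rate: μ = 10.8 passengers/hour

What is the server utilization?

Server utilization: ρ = λ/μ
ρ = 7.3/10.8 = 0.6759
The server is busy 67.59% of the time.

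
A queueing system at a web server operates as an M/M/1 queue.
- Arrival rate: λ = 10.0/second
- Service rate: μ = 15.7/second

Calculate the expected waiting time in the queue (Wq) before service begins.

First, compute utilization: ρ = λ/μ = 10.0/15.7 = 0.6369
For M/M/1: Wq = λ/(μ(μ-λ))
Wq = 10.0/(15.7 × (15.7-10.0))
Wq = 10.0/(15.7 × 5.70)
Wq = 0.1117 seconds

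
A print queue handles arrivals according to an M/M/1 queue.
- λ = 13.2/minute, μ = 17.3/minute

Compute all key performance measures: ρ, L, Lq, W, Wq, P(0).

Step 1: ρ = λ/μ = 13.2/17.3 = 0.7630
Step 2: L = λ/(μ-λ) = 13.2/4.10 = 3.2195
Step 3: Lq = λ²/(μ(μ-λ)) = 174.24/(17.3×4.10) = 2.4565
Step 4: W = 1/(μ-λ) = 1/4.10 = 0.2439
Step 5: Wq = λ/(μ(μ-λ)) = 13.2/(17.3×4.10) = 0.1861
Step 6: P(0) = 1-ρ = 0.2370
Verify: L = λW = 13.2×0.2439 = 3.2195 ✔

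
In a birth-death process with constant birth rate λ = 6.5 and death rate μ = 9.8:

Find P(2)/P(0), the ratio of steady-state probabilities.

For constant rates: P(n)/P(0) = (λ/μ)^n
P(2)/P(0) = (6.5/9.8)^2 = 0.66327^2 = 0.4399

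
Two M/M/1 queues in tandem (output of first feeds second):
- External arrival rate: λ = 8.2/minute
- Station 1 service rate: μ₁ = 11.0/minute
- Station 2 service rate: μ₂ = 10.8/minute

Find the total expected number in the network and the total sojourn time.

By Jackson's theorem, each station behaves as independent M/M/1.
Station 1: ρ₁ = 8.2/11.0 = 0.7455, L₁ = ρ₁/(1-ρ₁) = λ/(μ₁-λ) = 8.2/2.80 = 2.9286
Station 2: ρ₂ = 8.2/10.8 = 0.7593, L₂ = ρ₂/(1-ρ₂) = λ/(μ₂-λ) = 8.2/2.60 = 3.1538
Total: L = L₁ + L₂ = 2.9286 + 3.1538 = 6.0824
W = L/λ = 6.0824/8.2 = 0.7418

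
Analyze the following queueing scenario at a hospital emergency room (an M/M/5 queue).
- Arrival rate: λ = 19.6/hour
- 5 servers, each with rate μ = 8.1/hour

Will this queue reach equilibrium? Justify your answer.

Stability requires ρ = λ/(cμ) < 1
ρ = 19.6/(5 × 8.1) = 19.6/40.50 = 0.4840
Since 0.4840 < 1, the system is STABLE.
The servers are busy 48.40% of the time.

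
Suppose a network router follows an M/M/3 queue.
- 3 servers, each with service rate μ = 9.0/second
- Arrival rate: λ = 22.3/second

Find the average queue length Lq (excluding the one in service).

Traffic intensity: ρ = λ/(cμ) = 22.3/(3×9.0) = 0.8259
Since ρ = 0.8259 < 1, system is stable.
Offered load a = λ/μ = cρ = 22.3/9.0 = 2.4778
P₀ = [ Σₙ₌₀^2 aⁿ/n! + a^3/(3!(1-ρ)) ]⁻¹
Σ = a^0/0! + a^1/1! + a^2/2! = 1.0000 + 2.4778 + 3.0697 = 6.5475
a^3/(3!(1-ρ)) = 15.2120/(6 × 0.174074) = 14.5647
P₀ = 1/(6.5475 + 14.5647) = 0.04737
Lq = P₀·a^3·ρ / (3!(1-ρ)²) = 0.047366 × 15.2120 × 0.82593 / (6 × 0.030302) = 3.2732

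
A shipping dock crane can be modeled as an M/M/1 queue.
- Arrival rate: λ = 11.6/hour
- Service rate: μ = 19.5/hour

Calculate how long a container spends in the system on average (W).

First, compute utilization: ρ = λ/μ = 11.6/19.5 = 0.5949
For M/M/1: W = 1/(μ-λ)
W = 1/(19.5-11.6) = 1/7.90
W = 0.1266 hours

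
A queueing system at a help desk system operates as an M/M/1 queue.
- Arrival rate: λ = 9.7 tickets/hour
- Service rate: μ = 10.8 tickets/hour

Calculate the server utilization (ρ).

Server utilization: ρ = λ/μ
ρ = 9.7/10.8 = 0.8981
The server is busy 89.81% of the time.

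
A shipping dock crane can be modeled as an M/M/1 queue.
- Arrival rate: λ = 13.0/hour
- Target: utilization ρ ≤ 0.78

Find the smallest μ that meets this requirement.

ρ = λ/μ, so μ = λ/ρ
μ ≥ 13.0/0.78 = 16.6667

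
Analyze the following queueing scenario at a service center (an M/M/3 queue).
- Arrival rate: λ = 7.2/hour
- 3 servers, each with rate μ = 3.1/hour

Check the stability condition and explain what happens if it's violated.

Stability requires ρ = λ/(cμ) < 1
ρ = 7.2/(3 × 3.1) = 7.2/9.30 = 0.7742
Since 0.7742 < 1, the system is STABLE.
The servers are busy 77.42% of the time.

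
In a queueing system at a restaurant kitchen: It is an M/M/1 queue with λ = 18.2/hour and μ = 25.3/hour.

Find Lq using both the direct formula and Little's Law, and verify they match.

Method 1 (direct): Lq = λ²/(μ(μ-λ)) = 331.24/(25.3 × 7.10) = 1.8440

Method 2 (Little's Law):
W = 1/(μ-λ) = 1/7.10 = 0.14085
Wq = W - 1/μ = 0.14085 - 0.039526 = 0.10132
Lq = λWq = 18.2 × 0.10132 = 1.8440 ✔ (matches Method 1)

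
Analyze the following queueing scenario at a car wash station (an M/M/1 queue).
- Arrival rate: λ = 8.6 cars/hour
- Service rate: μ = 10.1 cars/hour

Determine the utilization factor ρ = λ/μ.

Server utilization: ρ = λ/μ
ρ = 8.6/10.1 = 0.8515
The server is busy 85.15% of the time.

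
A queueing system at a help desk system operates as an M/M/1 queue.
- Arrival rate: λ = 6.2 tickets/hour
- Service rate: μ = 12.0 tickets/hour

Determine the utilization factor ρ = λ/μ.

Server utilization: ρ = λ/μ
ρ = 6.2/12.0 = 0.5167
The server is busy 51.67% of the time.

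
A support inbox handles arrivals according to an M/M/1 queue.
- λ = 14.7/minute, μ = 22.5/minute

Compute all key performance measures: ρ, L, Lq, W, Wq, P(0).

Step 1: ρ = λ/μ = 14.7/22.5 = 0.6533
Step 2: L = λ/(μ-λ) = 14.7/7.80 = 1.8846
Step 3: Lq = λ²/(μ(μ-λ)) = 216.09/(22.5×7.80) = 1.2313
Step 4: W = 1/(μ-λ) = 1/7.80 = 0.128205
Step 5: Wq = λ/(μ(μ-λ)) = 14.7/(22.5×7.80) = 0.08376
Step 6: P(0) = 1-ρ = 0.3467
Verify: L = λW = 14.7×0.128205 = 1.8846 ✔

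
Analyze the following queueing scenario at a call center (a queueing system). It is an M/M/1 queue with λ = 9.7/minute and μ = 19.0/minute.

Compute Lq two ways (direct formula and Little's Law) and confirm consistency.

Method 1 (direct): Lq = λ²/(μ(μ-λ)) = 94.09/(19.0 × 9.30) = 0.5325

Method 2 (Little's Law):
W = 1/(μ-λ) = 1/9.30 = 0.10753
Wq = W - 1/μ = 0.10753 - 0.052632 = 0.05490
Lq = λWq = 9.7 × 0.05490 = 0.5325 ✔ (matches Method 1)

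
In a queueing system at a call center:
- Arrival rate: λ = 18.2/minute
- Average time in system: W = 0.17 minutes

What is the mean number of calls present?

Little's Law: L = λW
L = 18.2 × 0.17 = 3.0940 calls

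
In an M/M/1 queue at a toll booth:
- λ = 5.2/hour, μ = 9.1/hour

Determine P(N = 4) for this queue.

ρ = λ/μ = 5.2/9.1 = 0.57143
P(n) = (1-ρ)ρⁿ
P(4) = (1-0.57143) × 0.57143^4
P(4) = 0.428570 × 0.106623
P(4) = 0.04570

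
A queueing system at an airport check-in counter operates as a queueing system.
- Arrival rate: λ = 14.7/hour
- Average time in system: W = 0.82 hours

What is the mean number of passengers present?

Little's Law: L = λW
L = 14.7 × 0.82 = 12.0540 passengers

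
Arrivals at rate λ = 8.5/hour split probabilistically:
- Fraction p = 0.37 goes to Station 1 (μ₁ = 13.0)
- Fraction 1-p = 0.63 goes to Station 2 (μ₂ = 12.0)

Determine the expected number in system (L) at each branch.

Effective rates: λ₁ = 8.5×0.37 = 3.145, λ₂ = 8.5×0.63 = 5.355
Station 1: ρ₁ = 3.145/13.0 = 0.2419, L₁ = ρ₁/(1-ρ₁) = 0.2419/(1-0.2419) = 0.3191
Station 2: ρ₂ = 5.355/12.0 = 0.44625, L₂ = ρ₂/(1-ρ₂) = 0.44625/(1-0.44625) = 0.8059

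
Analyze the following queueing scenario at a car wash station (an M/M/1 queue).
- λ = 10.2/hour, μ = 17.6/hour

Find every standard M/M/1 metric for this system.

Step 1: ρ = λ/μ = 10.2/17.6 = 0.5795
Step 2: L = λ/(μ-λ) = 10.2/7.40 = 1.3784
Step 3: Lq = λ²/(μ(μ-λ)) = 104.04/(17.6×7.40) = 0.7988
Step 4: W = 1/(μ-λ) = 1/7.40 = 0.13514
Step 5: Wq = λ/(μ(μ-λ)) = 10.2/(17.6×7.40) = 0.07832
Step 6: P(0) = 1-ρ = 0.4205
Verify: L = λW = 10.2×0.13514 = 1.3784 ✔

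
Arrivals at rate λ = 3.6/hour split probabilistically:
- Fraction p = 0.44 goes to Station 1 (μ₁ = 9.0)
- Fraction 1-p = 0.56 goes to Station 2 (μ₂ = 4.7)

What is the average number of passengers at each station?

Effective rates: λ₁ = 3.6×0.44 = 1.584, λ₂ = 3.6×0.56 = 2.016
Station 1: ρ₁ = 1.584/9.0 = 0.1760, L₁ = ρ₁/(1-ρ₁) = 0.1760/(1-0.1760) = 0.2136
Station 2: ρ₂ = 2.016/4.7 = 0.42894, L₂ = ρ₂/(1-ρ₂) = 0.42894/(1-0.42894) = 0.7511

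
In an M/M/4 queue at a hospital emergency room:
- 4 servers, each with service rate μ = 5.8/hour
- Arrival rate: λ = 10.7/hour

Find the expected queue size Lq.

Traffic intensity: ρ = λ/(cμ) = 10.7/(4×5.8) = 0.4612
Since ρ = 0.4612 < 1, system is stable.
Offered load a = λ/μ = cρ = 10.7/5.8 = 1.8448
P₀ = [ Σₙ₌₀^3 aⁿ/n! + a^4/(4!(1-ρ)) ]⁻¹
Σ = a^0/0! + a^1/1! + a^2/2! + a^3/3! = 1.00000 + 1.84483 + 1.70169 + 1.04644 = 5.5930
a^4/(4!(1-ρ)) = 11.5831/(24 × 0.53879) = 0.8958
P₀ = 1/(5.5930 + 0.8958) = 0.1541
Lq = P₀·a^4·ρ / (4!(1-ρ)²) = 0.1541 × 11.5831 × 0.4612 / (24 × 0.2903) = 0.1182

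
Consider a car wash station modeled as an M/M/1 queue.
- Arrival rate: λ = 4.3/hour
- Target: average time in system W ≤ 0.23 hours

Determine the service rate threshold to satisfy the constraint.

For M/M/1: W = 1/(μ-λ)
Need W ≤ 0.23, so 1/(μ-λ) ≤ 0.23
μ - λ ≥ 1/0.23 = 4.3478
μ ≥ 4.3 + 4.3478 = 8.6478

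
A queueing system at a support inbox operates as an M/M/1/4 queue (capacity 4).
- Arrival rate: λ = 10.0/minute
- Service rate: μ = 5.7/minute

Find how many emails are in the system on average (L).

ρ = λ/μ = 10.0/5.7 = 1.7544
P₀ = (1-ρ)/(1-ρ^(K+1)) = (1-1.7544)/(1-1.7544^5) = -0.7544/-15.6205 = 0.04830
P_K = P₀×ρ^K = 0.048296 × 1.7544^4 = 0.048296 × 9.4736 = 0.4575
L = ρ[1 - (K+1)ρ^K + Kρ^(K+1)] / [(1-ρ)(1-ρ^(K+1))]
L = 1.7544 × (1 - 5×9.4736 + 4×16.6205) / ((1 - 1.7544) × (1 - 16.6205)) = 2.9945 emails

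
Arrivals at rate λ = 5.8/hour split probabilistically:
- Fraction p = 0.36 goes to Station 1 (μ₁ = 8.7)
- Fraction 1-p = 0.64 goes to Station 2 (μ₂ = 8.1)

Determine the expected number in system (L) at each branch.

Effective rates: λ₁ = 5.8×0.36 = 2.088, λ₂ = 5.8×0.64 = 3.712
Station 1: ρ₁ = 2.088/8.7 = 0.2400, L₁ = ρ₁/(1-ρ₁) = 0.2400/(1-0.2400) = 0.3158
Station 2: ρ₂ = 3.712/8.1 = 0.45827, L₂ = ρ₂/(1-ρ₂) = 0.45827/(1-0.45827) = 0.8459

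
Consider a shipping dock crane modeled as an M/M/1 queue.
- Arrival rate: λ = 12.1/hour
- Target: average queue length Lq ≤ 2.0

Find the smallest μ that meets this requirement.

For M/M/1: Lq = λ²/(μ(μ-λ))
Need Lq ≤ 2.0, i.e. μ(μ-λ) ≥ λ²/2.0
μ² - 12.1μ - 146.41/2.0 ≥ 0  →  μ² - 12.1μ - 73.2050 ≥ 0
Quadratic formula (positive root): μ = [λ + √(λ² + 4×73.2050)]/2
Discriminant: 146.41 + 4×73.2050 = 439.2300, √439.2300 = 20.9578
μ ≥ (12.1 + 20.9578)/2 = 16.5289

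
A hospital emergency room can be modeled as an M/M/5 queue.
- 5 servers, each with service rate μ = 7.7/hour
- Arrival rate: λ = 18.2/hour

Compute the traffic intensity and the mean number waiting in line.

Traffic intensity: ρ = λ/(cμ) = 18.2/(5×7.7) = 0.4727
Since ρ = 0.4727 < 1, system is stable.
Offered load a = λ/μ = cρ = 18.2/7.7 = 2.3636
P₀ = [ Σₙ₌₀^4 aⁿ/n! + a^5/(5!(1-ρ)) ]⁻¹
Σ = a^0/0! + a^1/1! + a^2/2! + a^3/3! + a^4/4! = 1.0000 + 2.3636 + 2.7934 + 2.2009 + 1.3005 = 9.6584
a^5/(5!(1-ρ)) = 73.7740/(120 × 0.52727) = 1.1660
P₀ = 1/(9.6584 + 1.1660) = 0.09238
Lq = P₀·a^5·ρ / (5!(1-ρ)²) = 0.09238 × 73.7740 × 0.4727 / (120 × 0.2780) = 0.09657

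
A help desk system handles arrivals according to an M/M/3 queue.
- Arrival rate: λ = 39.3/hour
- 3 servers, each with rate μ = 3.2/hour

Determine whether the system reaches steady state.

Stability requires ρ = λ/(cμ) < 1
ρ = 39.3/(3 × 3.2) = 39.3/9.60 = 4.0937
Since 4.0937 ≥ 1, the system is UNSTABLE.
Need c > λ/μ = 39.3/3.2 = 12.28.
Minimum servers needed: c = 13.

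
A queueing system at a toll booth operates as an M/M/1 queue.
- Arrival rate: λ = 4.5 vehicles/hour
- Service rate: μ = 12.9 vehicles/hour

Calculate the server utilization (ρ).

Server utilization: ρ = λ/μ
ρ = 4.5/12.9 = 0.3488
The server is busy 34.88% of the time.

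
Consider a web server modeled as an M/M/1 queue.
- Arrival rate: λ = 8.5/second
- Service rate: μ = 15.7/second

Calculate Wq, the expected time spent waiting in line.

First, compute utilization: ρ = λ/μ = 8.5/15.7 = 0.5414
For M/M/1: Wq = λ/(μ(μ-λ))
Wq = 8.5/(15.7 × (15.7-8.5))
Wq = 8.5/(15.7 × 7.20)
Wq = 0.07519 seconds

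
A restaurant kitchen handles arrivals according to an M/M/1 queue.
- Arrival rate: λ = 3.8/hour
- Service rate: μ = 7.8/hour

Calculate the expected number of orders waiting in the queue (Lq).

ρ = λ/μ = 3.8/7.8 = 0.4872
For M/M/1: Lq = λ²/(μ(μ-λ))
Lq = 14.44/(7.8 × 4.00)
Lq = 0.4628 orders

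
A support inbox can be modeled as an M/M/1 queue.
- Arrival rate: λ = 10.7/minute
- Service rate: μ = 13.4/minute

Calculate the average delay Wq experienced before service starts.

First, compute utilization: ρ = λ/μ = 10.7/13.4 = 0.7985
For M/M/1: Wq = λ/(μ(μ-λ))
Wq = 10.7/(13.4 × (13.4-10.7))
Wq = 10.7/(13.4 × 2.70)
Wq = 0.2957 minutes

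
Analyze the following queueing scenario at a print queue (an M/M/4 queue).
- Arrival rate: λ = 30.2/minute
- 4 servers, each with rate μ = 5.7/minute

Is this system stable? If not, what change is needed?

Stability requires ρ = λ/(cμ) < 1
ρ = 30.2/(4 × 5.7) = 30.2/22.80 = 1.3246
Since 1.3246 ≥ 1, the system is UNSTABLE.
Need c > λ/μ = 30.2/5.7 = 5.30.
Minimum servers needed: c = 6.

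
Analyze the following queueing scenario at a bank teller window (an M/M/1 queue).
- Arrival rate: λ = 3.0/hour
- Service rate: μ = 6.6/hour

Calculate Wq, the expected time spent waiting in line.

First, compute utilization: ρ = λ/μ = 3.0/6.6 = 0.4545
For M/M/1: Wq = λ/(μ(μ-λ))
Wq = 3.0/(6.6 × (6.6-3.0))
Wq = 3.0/(6.6 × 3.60)
Wq = 0.1263 hours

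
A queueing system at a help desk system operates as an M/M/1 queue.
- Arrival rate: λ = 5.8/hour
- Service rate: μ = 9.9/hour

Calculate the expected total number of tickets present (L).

ρ = λ/μ = 5.8/9.9 = 0.5859
For M/M/1: L = λ/(μ-λ)
L = 5.8/(9.9-5.8) = 5.8/4.10
L = 1.4146 tickets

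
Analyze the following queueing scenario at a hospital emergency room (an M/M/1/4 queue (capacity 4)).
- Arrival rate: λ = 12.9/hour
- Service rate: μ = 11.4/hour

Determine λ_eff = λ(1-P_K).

ρ = λ/μ = 12.9/11.4 = 1.1316
P₀ = (1-ρ)/(1-ρ^(K+1)) = (1-1.1316)/(1-1.1316^5) = -0.1316/-0.8555 = 0.1538
P_K = P₀×ρ^K = 0.1538 × 1.1316^4 = 0.1538 × 1.6397 = 0.2522
λ_eff = λ(1-P_K) = 12.9 × (1 - 0.252223) = 12.9 × 0.747777 = 9.6463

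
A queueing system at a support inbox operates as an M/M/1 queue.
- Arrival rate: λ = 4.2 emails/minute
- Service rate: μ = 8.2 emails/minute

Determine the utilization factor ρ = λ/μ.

Server utilization: ρ = λ/μ
ρ = 4.2/8.2 = 0.5122
The server is busy 51.22% of the time.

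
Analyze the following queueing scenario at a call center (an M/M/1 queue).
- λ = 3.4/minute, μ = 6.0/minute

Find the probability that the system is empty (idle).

ρ = λ/μ = 3.4/6.0 = 0.5667
P(0) = 1 - ρ = 1 - 0.5667 = 0.4333
The server is idle 43.33% of the time.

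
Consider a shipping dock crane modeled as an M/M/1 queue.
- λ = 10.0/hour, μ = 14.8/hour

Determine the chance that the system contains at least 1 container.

ρ = λ/μ = 10.0/14.8 = 0.6757
P(N ≥ n) = ρⁿ
P(N ≥ 1) = 0.6757^1
P(N ≥ 1) = 0.6757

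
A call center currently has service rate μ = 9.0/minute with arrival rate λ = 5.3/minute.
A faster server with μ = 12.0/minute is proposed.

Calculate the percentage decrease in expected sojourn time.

System 1: ρ₁ = 5.3/9.0 = 0.5889, W₁ = 1/(9.0-5.3) = 0.27027
System 2: ρ₂ = 5.3/12.0 = 0.4417, W₂ = 1/(12.0-5.3) = 0.14925
Improvement: (W₁-W₂)/W₁ = (0.27027-0.14925)/0.27027 = 44.78%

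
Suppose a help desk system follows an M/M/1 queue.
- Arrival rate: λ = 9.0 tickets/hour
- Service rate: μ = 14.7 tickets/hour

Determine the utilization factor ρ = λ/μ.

Server utilization: ρ = λ/μ
ρ = 9.0/14.7 = 0.6122
The server is busy 61.22% of the time.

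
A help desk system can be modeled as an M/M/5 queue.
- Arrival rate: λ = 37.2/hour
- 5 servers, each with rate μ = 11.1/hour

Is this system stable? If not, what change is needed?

Stability requires ρ = λ/(cμ) < 1
ρ = 37.2/(5 × 11.1) = 37.2/55.50 = 0.6703
Since 0.6703 < 1, the system is STABLE.
The servers are busy 67.03% of the time.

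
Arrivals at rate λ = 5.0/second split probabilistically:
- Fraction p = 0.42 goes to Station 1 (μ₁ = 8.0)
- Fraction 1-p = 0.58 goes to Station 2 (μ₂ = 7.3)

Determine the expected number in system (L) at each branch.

Effective rates: λ₁ = 5.0×0.42 = 2.1, λ₂ = 5.0×0.58 = 2.9
Station 1: ρ₁ = 2.1/8.0 = 0.2625, L₁ = ρ₁/(1-ρ₁) = 0.2625/(1-0.2625) = 0.3559
Station 2: ρ₂ = 2.9/7.3 = 0.39726, L₂ = ρ₂/(1-ρ₂) = 0.39726/(1-0.39726) = 0.6591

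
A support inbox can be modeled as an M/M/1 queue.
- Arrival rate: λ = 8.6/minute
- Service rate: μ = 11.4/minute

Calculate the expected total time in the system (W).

First, compute utilization: ρ = λ/μ = 8.6/11.4 = 0.7544
For M/M/1: W = 1/(μ-λ)
W = 1/(11.4-8.6) = 1/2.80
W = 0.3571 minutes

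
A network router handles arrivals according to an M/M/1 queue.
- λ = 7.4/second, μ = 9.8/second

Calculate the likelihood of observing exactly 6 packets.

ρ = λ/μ = 7.4/9.8 = 0.7551
P(n) = (1-ρ)ρⁿ
P(6) = (1-0.7551) × 0.7551^6
P(6) = 0.2449 × 0.1854
P(6) = 0.04540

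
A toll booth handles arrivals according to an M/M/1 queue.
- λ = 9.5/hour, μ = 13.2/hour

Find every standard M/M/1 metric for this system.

Step 1: ρ = λ/μ = 9.5/13.2 = 0.7197
Step 2: L = λ/(μ-λ) = 9.5/3.70 = 2.5676
Step 3: Lq = λ²/(μ(μ-λ)) = 90.25/(13.2×3.70) = 1.8479
Step 4: W = 1/(μ-λ) = 1/3.70 = 0.27027
Step 5: Wq = λ/(μ(μ-λ)) = 9.5/(13.2×3.70) = 0.1945
Step 6: P(0) = 1-ρ = 0.2803
Verify: L = λW = 9.5×0.27027 = 2.5676 ✔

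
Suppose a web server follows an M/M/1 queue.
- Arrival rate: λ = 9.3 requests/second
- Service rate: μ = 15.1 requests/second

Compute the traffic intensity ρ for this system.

Server utilization: ρ = λ/μ
ρ = 9.3/15.1 = 0.6159
The server is busy 61.59% of the time.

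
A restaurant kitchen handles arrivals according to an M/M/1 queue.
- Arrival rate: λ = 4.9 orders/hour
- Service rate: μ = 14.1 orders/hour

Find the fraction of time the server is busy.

Server utilization: ρ = λ/μ
ρ = 4.9/14.1 = 0.3475
The server is busy 34.75% of the time.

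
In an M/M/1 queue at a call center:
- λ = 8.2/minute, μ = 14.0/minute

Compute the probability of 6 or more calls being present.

ρ = λ/μ = 8.2/14.0 = 0.585714
P(N ≥ n) = ρⁿ
P(N ≥ 6) = 0.585714^6
P(N ≥ 6) = 0.04038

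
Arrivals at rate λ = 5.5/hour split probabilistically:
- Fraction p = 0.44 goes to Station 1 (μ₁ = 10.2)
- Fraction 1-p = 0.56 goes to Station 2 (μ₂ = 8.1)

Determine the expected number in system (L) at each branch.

Effective rates: λ₁ = 5.5×0.44 = 2.42, λ₂ = 5.5×0.56 = 3.08
Station 1: ρ₁ = 2.42/10.2 = 0.2373, L₁ = ρ₁/(1-ρ₁) = 0.2373/(1-0.2373) = 0.3111
Station 2: ρ₂ = 3.08/8.1 = 0.380247, L₂ = ρ₂/(1-ρ₂) = 0.380247/(1-0.380247) = 0.6135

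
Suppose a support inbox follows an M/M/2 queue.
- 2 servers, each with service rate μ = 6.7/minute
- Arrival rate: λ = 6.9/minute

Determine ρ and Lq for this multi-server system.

Traffic intensity: ρ = λ/(cμ) = 6.9/(2×6.7) = 0.5149
Since ρ = 0.5149 < 1, system is stable.
Offered load a = λ/μ = cρ = 6.9/6.7 = 1.0299
P₀ = [ Σₙ₌₀^1 aⁿ/n! + a^2/(2!(1-ρ)) ]⁻¹
Σ = a^0/0! + a^1/1! = 1.0000 + 1.0299 = 2.0299
a^2/(2!(1-ρ)) = 1.0606/(2 × 0.4851) = 1.0932
P₀ = 1/(2.0299 + 1.0932) = 0.3202
Lq = P₀·a^2·ρ / (2!(1-ρ)²) = 0.3202 × 1.0606 × 0.5149 / (2 × 0.2353) = 0.3716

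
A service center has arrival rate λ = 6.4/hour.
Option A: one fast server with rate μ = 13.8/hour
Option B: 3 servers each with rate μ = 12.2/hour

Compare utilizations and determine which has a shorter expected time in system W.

Option A: single server μ = 13.8 (M/M/1)
  ρ_A = 6.4/13.8 = 0.4638
  W_A = 1/(μ-λ) = 1/(13.8-6.4) = 1/7.40 = 0.1351

Option B: 3 servers μ = 12.2 (M/M/3)
  ρ_B = λ/(cμ) = 6.4/(3×12.2) = 0.1749
  Offered load a = λ/μ = cρ = 6.4/12.2 = 0.5246
  P₀ = [ Σₙ₌₀^2 aⁿ/n! + a^3/(3!(1-ρ)) ]⁻¹
  Σ = a^0/0! + a^1/1! + a^2/2! = 1.0000 + 0.5246 + 0.1376 = 1.6622
  a^3/(3!(1-ρ)) = 0.14436/(6 × 0.82514) = 0.02916
  P₀ = 1/(1.6622 + 0.02916) = 0.5912
  Lq = P₀·a^3·ρ / (3!(1-ρ)²) = 0.591245 × 0.144365 × 0.174863 / (6 × 0.680850) = 0.003654
  Wq_B = Lq/λ = 0.003654/6.4 = 0.0005709
  W_B = Wq_B + 1/μ = 0.0005709 + 0.08197 = 0.08254

Since W_B = 0.08254 < W_A = 0.1351, Option B (multiple servers) has the shorter time in system.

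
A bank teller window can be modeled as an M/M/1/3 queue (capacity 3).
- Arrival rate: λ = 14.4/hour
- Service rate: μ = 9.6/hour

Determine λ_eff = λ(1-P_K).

ρ = λ/μ = 14.4/9.6 = 1.5000
P₀ = (1-ρ)/(1-ρ^(K+1)) = (1-1.5000)/(1-1.5000^4) = -0.5000/-4.0625 = 0.1231
P_K = P₀×ρ^K = 0.12308 × 1.5000^3 = 0.12308 × 3.3750 = 0.4154
λ_eff = λ(1-P_K) = 14.4 × (1 - 0.41538) = 14.4 × 0.58462 = 8.4185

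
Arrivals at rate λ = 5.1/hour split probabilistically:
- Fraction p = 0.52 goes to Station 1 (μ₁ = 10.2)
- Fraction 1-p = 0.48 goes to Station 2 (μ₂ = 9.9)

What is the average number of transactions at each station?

Effective rates: λ₁ = 5.1×0.52 = 2.652, λ₂ = 5.1×0.48 = 2.448
Station 1: ρ₁ = 2.652/10.2 = 0.2600, L₁ = ρ₁/(1-ρ₁) = 0.2600/(1-0.2600) = 0.3514
Station 2: ρ₂ = 2.448/9.9 = 0.24727, L₂ = ρ₂/(1-ρ₂) = 0.24727/(1-0.24727) = 0.3285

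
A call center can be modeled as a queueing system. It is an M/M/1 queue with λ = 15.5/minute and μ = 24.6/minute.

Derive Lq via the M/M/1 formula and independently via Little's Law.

Method 1 (direct): Lq = λ²/(μ(μ-λ)) = 240.25/(24.6 × 9.10) = 1.0732

Method 2 (Little's Law):
W = 1/(μ-λ) = 1/9.10 = 0.10989
Wq = W - 1/μ = 0.10989 - 0.040650 = 0.06924
Lq = λWq = 15.5 × 0.06924 = 1.0732 ✔ (matches Method 1)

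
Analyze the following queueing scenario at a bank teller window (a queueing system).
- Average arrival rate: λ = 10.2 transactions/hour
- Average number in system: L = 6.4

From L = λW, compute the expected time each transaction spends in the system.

Little's Law: L = λW, so W = L/λ
W = 6.4/10.2 = 0.6275 hours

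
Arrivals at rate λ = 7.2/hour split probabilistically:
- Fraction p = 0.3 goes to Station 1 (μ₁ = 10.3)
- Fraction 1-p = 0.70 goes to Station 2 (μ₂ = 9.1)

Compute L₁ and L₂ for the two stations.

Effective rates: λ₁ = 7.2×0.3 = 2.16, λ₂ = 7.2×0.70 = 5.04
Station 1: ρ₁ = 2.16/10.3 = 0.20971, L₁ = ρ₁/(1-ρ₁) = 0.20971/(1-0.20971) = 0.2654
Station 2: ρ₂ = 5.04/9.1 = 0.55385, L₂ = ρ₂/(1-ρ₂) = 0.55385/(1-0.55385) = 1.2414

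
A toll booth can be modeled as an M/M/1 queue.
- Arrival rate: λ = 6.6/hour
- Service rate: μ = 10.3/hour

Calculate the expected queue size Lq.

ρ = λ/μ = 6.6/10.3 = 0.6408
For M/M/1: Lq = λ²/(μ(μ-λ))
Lq = 43.56/(10.3 × 3.70)
Lq = 1.1430 vehicles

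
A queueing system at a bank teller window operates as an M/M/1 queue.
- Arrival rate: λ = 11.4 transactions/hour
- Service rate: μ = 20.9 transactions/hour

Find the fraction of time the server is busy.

Server utilization: ρ = λ/μ
ρ = 11.4/20.9 = 0.5455
The server is busy 54.55% of the time.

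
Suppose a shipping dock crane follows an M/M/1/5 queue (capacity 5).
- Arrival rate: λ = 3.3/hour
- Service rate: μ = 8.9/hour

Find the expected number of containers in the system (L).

ρ = λ/μ = 3.3/8.9 = 0.370787
P₀ = (1-ρ)/(1-ρ^(K+1)) = (1-0.370787)/(1-0.370787^6) = 0.62921/0.99740 = 0.6309
P_K = P₀×ρ^K = 0.6309 × 0.370787^5 = 0.6309 × 0.007008 = 0.004421
L = ρ[1 - (K+1)ρ^K + Kρ^(K+1)] / [(1-ρ)(1-ρ^(K+1))]
L = 0.370787 × (1 - 6×0.007008 + 5×0.002599) / ((1 - 0.370787) × (1 - 0.002599)) = 0.5737 containers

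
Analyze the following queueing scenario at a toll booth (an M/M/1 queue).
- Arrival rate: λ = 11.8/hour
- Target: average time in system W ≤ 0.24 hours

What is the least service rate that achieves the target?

For M/M/1: W = 1/(μ-λ)
Need W ≤ 0.24, so 1/(μ-λ) ≤ 0.24
μ - λ ≥ 1/0.24 = 4.1667
μ ≥ 11.8 + 4.1667 = 15.9667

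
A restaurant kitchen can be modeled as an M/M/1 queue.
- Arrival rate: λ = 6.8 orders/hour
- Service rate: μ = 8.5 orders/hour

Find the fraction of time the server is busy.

Server utilization: ρ = λ/μ
ρ = 6.8/8.5 = 0.8000
The server is busy 80.00% of the time.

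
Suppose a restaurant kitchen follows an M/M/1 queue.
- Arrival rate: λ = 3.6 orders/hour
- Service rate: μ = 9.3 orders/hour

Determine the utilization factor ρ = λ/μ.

Server utilization: ρ = λ/μ
ρ = 3.6/9.3 = 0.3871
The server is busy 38.71% of the time.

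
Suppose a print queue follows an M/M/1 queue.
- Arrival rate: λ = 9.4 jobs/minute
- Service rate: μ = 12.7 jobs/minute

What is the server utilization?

Server utilization: ρ = λ/μ
ρ = 9.4/12.7 = 0.7402
The server is busy 74.02% of the time.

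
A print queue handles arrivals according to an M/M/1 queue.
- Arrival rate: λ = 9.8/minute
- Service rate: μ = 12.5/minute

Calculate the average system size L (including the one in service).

ρ = λ/μ = 9.8/12.5 = 0.7840
For M/M/1: L = λ/(μ-λ)
L = 9.8/(12.5-9.8) = 9.8/2.70
L = 3.6296 jobs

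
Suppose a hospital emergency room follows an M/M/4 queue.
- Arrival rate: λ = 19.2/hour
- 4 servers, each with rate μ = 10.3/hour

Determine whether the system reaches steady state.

Stability requires ρ = λ/(cμ) < 1
ρ = 19.2/(4 × 10.3) = 19.2/41.20 = 0.4660
Since 0.4660 < 1, the system is STABLE.
The servers are busy 46.60% of the time.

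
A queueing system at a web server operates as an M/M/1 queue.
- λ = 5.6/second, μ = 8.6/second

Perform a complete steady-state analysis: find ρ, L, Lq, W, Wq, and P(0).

Step 1: ρ = λ/μ = 5.6/8.6 = 0.6512
Step 2: L = λ/(μ-λ) = 5.6/3.00 = 1.8667
Step 3: Lq = λ²/(μ(μ-λ)) = 31.36/(8.6×3.00) = 1.2155
Step 4: W = 1/(μ-λ) = 1/3.00 = 0.333333
Step 5: Wq = λ/(μ(μ-λ)) = 5.6/(8.6×3.00) = 0.2171
Step 6: P(0) = 1-ρ = 0.3488
Verify: L = λW = 5.6×0.333333 = 1.8667 ✔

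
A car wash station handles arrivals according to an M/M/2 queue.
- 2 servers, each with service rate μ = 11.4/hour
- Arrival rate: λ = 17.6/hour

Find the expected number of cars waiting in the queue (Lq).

Traffic intensity: ρ = λ/(cμ) = 17.6/(2×11.4) = 0.7719
Since ρ = 0.7719 < 1, system is stable.
Offered load a = λ/μ = cρ = 17.6/11.4 = 1.5439
P₀ = [ Σₙ₌₀^1 aⁿ/n! + a^2/(2!(1-ρ)) ]⁻¹
Σ = a^0/0! + a^1/1! = 1.0000 + 1.5439 = 2.5439
a^2/(2!(1-ρ)) = 2.3835/(2 × 0.22807) = 5.2254
P₀ = 1/(2.5439 + 5.2254) = 0.1287
Lq = P₀·a^2·ρ / (2!(1-ρ)²) = 0.128713 × 2.38350 × 0.771930 / (2 × 0.0520160) = 2.2764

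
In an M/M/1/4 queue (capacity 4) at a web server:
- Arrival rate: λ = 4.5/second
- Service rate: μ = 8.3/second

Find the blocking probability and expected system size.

ρ = λ/μ = 4.5/8.3 = 0.54217
P₀ = (1-ρ)/(1-ρ^(K+1)) = (1-0.54217)/(1-0.54217^5) = 0.4578/0.9532 = 0.4803
P_K = P₀×ρ^K = 0.4803 × 0.54217^4 = 0.4803 × 0.08641 = 0.04150
Blocking probability P_4 = 0.04150 (4.15%)
L = ρ[1 - (K+1)ρ^K + Kρ^(K+1)] / [(1-ρ)(1-ρ^(K+1))]
L = 0.54217 × (1 - 5×0.08641 + 4×0.04685) / ((1 - 0.54217) × (1 - 0.04685)) = 0.9385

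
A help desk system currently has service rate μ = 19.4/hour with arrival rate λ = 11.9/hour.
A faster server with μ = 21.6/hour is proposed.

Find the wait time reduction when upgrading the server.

System 1: ρ₁ = 11.9/19.4 = 0.6134, W₁ = 1/(19.4-11.9) = 0.13333
System 2: ρ₂ = 11.9/21.6 = 0.5509, W₂ = 1/(21.6-11.9) = 0.10309
Improvement: (W₁-W₂)/W₁ = (0.13333-0.10309)/0.13333 = 22.68%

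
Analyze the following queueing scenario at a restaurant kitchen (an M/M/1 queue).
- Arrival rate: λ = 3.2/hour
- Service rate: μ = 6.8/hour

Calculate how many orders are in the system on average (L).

ρ = λ/μ = 3.2/6.8 = 0.4706
For M/M/1: L = λ/(μ-λ)
L = 3.2/(6.8-3.2) = 3.2/3.60
L = 0.8889 orders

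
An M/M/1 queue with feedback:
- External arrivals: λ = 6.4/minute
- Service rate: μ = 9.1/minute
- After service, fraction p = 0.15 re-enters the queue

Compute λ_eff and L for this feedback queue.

Effective arrival rate: λ_eff = λ/(1-p) = 6.4/(1-0.15) = 6.4/0.85 = 7.52941
ρ = λ_eff/μ = 7.52941/9.1 = 0.827408
L = ρ/(1-ρ) = 0.827408/(1-0.827408) = 4.7940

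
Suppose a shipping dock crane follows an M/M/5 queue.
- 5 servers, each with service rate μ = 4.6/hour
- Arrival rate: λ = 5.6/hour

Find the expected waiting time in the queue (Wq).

Traffic intensity: ρ = λ/(cμ) = 5.6/(5×4.6) = 0.2435
Since ρ = 0.2435 < 1, system is stable.
Offered load a = λ/μ = cρ = 5.6/4.6 = 1.2174
P₀ = [ Σₙ₌₀^4 aⁿ/n! + a^5/(5!(1-ρ)) ]⁻¹
Σ = a^0/0! + a^1/1! + a^2/2! + a^3/3! + a^4/4! = 1.0000 + 1.2174 + 0.7410 + 0.3007 + 0.09152 = 3.3506
a^5/(5!(1-ρ)) = 2.6739/(120 × 0.7565) = 0.02945
P₀ = 1/(3.3506 + 0.02945) = 0.2959
Lq = P₀·a^5·ρ / (5!(1-ρ)²) = 0.2959 × 2.6739 × 0.2435 / (120 × 0.5723) = 0.002805
Wq = Lq/λ = 0.0028045/5.6 = 0.0005008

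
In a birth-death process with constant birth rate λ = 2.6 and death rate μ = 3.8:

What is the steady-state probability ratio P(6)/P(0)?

For constant rates: P(n)/P(0) = (λ/μ)^n
P(6)/P(0) = (2.6/3.8)^6 = 0.6842^6 = 0.1026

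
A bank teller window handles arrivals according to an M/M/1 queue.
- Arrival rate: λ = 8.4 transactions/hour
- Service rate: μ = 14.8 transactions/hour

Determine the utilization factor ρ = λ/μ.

Server utilization: ρ = λ/μ
ρ = 8.4/14.8 = 0.5676
The server is busy 56.76% of the time.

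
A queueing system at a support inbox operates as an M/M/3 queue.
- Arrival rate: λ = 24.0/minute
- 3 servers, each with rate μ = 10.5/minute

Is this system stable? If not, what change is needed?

Stability requires ρ = λ/(cμ) < 1
ρ = 24.0/(3 × 10.5) = 24.0/31.50 = 0.7619
Since 0.7619 < 1, the system is STABLE.
The servers are busy 76.19% of the time.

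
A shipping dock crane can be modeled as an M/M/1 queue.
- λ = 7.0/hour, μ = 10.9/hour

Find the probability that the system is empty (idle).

ρ = λ/μ = 7.0/10.9 = 0.6422
P(0) = 1 - ρ = 1 - 0.6422 = 0.3578
The server is idle 35.78% of the time.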